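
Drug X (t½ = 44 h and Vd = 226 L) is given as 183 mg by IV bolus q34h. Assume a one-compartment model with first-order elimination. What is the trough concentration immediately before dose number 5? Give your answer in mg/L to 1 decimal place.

f = (1/2)^(τ/t½) = (1/2)^(34/44) ≈ 0.5853.
C₀ = D/Vd = 183/226 ≈ 0.810 mg/L.
Before the 5th dose, 4 doses have been given. Superposition: Cmin = C₀·(f + f² + … + f^4).
≈ 0.810 × (0.5853 + 0.3426 + 0.2005 + 0.1174) ≈ 0.810 × 1.2458 ≈ 1.009 mg/L.

1.0 mg/L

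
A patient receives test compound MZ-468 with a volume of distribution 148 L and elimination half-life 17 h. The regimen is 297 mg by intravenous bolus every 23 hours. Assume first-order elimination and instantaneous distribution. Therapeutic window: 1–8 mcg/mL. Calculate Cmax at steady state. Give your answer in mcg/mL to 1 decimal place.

3.3 mcg/mL

τ/t½ = 23/17 ≈ 1.3529, so fraction remaining f = (1/2)^(23/17) ≈ 0.3915.
Accumulation ratio R = 1/(1 − f) ≈ 1/0.6085 ≈ 1.6434.
Each bolus raises the concentration by D/Vd = 297/148 ≈ 2.007 mcg/mL.
Steady-state peak Cmax,ss = C₀·R ≈ 2.007 × 1.6434 ≈ 3.298 mcg/mL.
Peak 3.3 mcg/mL vs MTC 8 mcg/mL: below toxic threshold.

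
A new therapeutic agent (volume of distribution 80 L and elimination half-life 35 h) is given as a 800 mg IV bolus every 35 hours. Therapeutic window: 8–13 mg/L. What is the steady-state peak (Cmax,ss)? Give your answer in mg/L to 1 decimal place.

The dosing interval is 1 half-life, so f = 2^(−1) = 0.5.
Accumulation ratio R = 1/(1 − f) = 1/0.5 = 2/1.
Single-dose peak C₀ = D/Vd = 800/80 = 10 mg/L.
Steady-state peak Cmax,ss = C₀·R = 10 × 2/1 ≈ 20.000 mg/L.
Peak 20.0 mg/L vs MTC 13 mg/L: exceeds toxic threshold.

20.0 mg/L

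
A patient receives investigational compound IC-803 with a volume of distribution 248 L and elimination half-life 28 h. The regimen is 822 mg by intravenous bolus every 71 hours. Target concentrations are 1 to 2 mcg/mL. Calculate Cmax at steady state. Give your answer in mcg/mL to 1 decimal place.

4.0 mcg/mL

Over one 71-h interval, 71/28 ≈ 2.5357 half-lives elapse, leaving f ≈ 0.1725 of each dose.
Accumulation ratio R = 1/(1 − f) ≈ 1/0.8275 ≈ 1.2085.
Single-dose peak C₀ = D/Vd = 822/248 ≈ 3.315 mcg/mL.
Steady-state peak Cmax,ss = C₀·R ≈ 3.315 × 1.2085 ≈ 4.006 mcg/mL.
Peak 4.0 mcg/mL vs MTC 2 mcg/mL: exceeds toxic threshold.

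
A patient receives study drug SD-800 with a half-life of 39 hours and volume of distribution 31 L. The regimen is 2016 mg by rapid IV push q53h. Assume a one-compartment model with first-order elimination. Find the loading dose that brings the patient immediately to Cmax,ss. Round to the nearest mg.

3304 mg

f = (1/2)^(53/39) ≈ 0.389859; accumulation ratio R = 1/(1−f) ≈ 1.63897.
Loading dose to hit Cmax,ss on first dose: D_load = D_maint·R ≈ 2016 × 1.63897 ≈ 3304.16 mg.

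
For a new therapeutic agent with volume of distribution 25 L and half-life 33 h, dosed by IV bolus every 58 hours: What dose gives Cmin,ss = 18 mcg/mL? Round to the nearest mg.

1072 mg

τ/t½ = 58/33 ≈ 1.7576, so f = (1/2)^(58/33) ≈ 0.295745.
Cmin,ss = (D/Vd)·f/(1−f), so D = Cmin,ss·Vd·(1−f)/f.
D = 18 × 25 × (1−f)/f ≈ 18 × 25 × 2.38129 ≈ 1071.58 mg.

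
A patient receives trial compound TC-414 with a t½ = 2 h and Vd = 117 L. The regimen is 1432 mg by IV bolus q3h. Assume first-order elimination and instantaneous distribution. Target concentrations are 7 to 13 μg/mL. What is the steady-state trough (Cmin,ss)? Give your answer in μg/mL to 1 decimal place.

Over one 3-h interval, 3/2 ≈ 1.5 half-lives elapse, leaving f ≈ 0.3536 of each dose.
Single-dose peak C₀ = D/Vd = 1432/117 ≈ 12.239 μg/mL.
Steady-state trough Cmin,ss = C₀·f/(1−f) ≈ 12.239 × 0.3536/0.6464 ≈ 6.695 μg/mL.
Trough 6.7 μg/mL vs MEC 7 μg/mL: subtherapeutic.

6.7 μg/mL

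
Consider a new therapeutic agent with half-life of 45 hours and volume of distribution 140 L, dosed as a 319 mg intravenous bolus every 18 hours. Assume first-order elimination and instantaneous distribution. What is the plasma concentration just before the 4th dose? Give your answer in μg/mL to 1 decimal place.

4.0 μg/mL

f = (1/2)^(τ/t½) = (1/2)^(18/45) ≈ 0.7579.
C₀ = D/Vd = 319/140 ≈ 2.279 μg/mL.
Before the 4th dose, 3 doses have been given. Superposition: Cmin = C₀·(f + f² + … + f^3).
≈ 2.279 × (0.7579 + 0.5744 + 0.4353) ≈ 2.279 × 1.7676 ≈ 4.028 μg/mL.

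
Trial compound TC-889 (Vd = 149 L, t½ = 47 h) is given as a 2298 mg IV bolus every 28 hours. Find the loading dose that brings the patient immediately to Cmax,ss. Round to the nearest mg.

f = (1/2)^(28/47) ≈ 0.661703; accumulation ratio R = 1/(1−f) ≈ 2.95598.
Loading dose to hit Cmax,ss on first dose: D_load = D_maint·R ≈ 2298 × 2.95598 ≈ 6792.84 mg.

6793 mg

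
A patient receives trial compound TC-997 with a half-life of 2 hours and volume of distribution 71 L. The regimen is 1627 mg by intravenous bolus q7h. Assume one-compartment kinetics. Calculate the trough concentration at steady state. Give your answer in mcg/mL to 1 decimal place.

Over one 7-h interval, 7/2 ≈ 3.5 half-lives elapse, leaving f ≈ 0.0884 of each dose.
Accumulation ratio R = 1/(1 − f) ≈ 1/0.9116 ≈ 1.0970.
Single-dose peak C₀ = D/Vd = 1627/71 ≈ 22.915 mcg/mL.
Cmax,ss = C₀/(1 − f) ≈ 22.915/0.9116 ≈ 25.137 mcg/mL.
One interval later, Cmin,ss = Cmax,ss·e^(−kτ) ≈ 25.137 × 0.0884 ≈ 2.222 mcg/mL.

2.2 mcg/mL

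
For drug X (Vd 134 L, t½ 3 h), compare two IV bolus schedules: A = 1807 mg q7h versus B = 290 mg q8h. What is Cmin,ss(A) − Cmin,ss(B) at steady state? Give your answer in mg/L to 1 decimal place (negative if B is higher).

2.9 mg/L

Regimen A: f = (1/2)^(7/3) ≈ 0.1984; Cmin,ss = (1807/134)·f/(1−f) ≈ 3.338 mg/L.
Regimen B: f = (1/2)^(8/3) ≈ 0.1575; Cmin,ss = (290/134)·f/(1−f) ≈ 0.405 mg/L.
Difference ≈ 3.338 − 0.405 ≈ 2.933 mg/L.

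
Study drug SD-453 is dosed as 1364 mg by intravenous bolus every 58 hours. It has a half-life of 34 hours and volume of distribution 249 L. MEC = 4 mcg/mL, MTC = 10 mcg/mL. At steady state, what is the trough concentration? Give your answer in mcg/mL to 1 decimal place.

2.4 mcg/mL

k = ln2/t½ = ln2/34 ≈ 0.020387 h⁻¹; fraction remaining f = e^(−kτ) = e^(−0.020387×58) ≈ 0.3065.
At steady state, accumulation factor R = 1/(1 − e^(−kτ)) ≈ 1.4420.
Each bolus raises the concentration by D/Vd = 1364/249 ≈ 5.478 mcg/mL.
Steady-state peak Cmax,ss = C₀·R ≈ 5.478 × 1.4420 ≈ 7.899 mcg/mL.
Steady-state trough Cmin,ss = Cmax,ss·f ≈ 7.899 × 0.3065 ≈ 2.421 mcg/mL.
Trough 2.4 mcg/mL vs MEC 4 mcg/mL: subtherapeutic.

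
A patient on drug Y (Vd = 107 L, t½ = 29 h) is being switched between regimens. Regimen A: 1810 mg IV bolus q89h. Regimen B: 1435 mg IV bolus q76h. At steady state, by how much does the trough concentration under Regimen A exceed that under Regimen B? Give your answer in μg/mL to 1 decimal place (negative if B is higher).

-0.3 μg/mL

Regimen A: f = (1/2)^(89/29) ≈ 0.1192; Cmin,ss = (1810/107)·f/(1−f) ≈ 2.289 μg/mL.
Regimen B: f = (1/2)^(76/29) ≈ 0.1626; Cmin,ss = (1435/107)·f/(1−f) ≈ 2.604 μg/mL.
Difference ≈ 2.289 − 2.604 ≈ -0.315 μg/mL.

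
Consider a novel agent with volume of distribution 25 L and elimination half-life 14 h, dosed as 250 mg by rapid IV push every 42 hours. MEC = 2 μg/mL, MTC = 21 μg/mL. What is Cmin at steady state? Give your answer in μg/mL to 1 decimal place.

1.4 μg/mL

τ = 42 h = 3 half-lives, so f = (1/2)^3 = 0.125.
Accumulation ratio R = 1/(1 − f) = 1/0.875 = 8/7.
Single-dose peak C₀ = D/Vd = 250/25 = 10 μg/mL.
Steady-state peak Cmax,ss = C₀·R = 10 × 8/7 ≈ 11.429 μg/mL.
Steady-state trough Cmin,ss = Cmax,ss·f ≈ 11.429 × 0.125 ≈ 1.429 μg/mL.
Trough 1.4 μg/mL vs MEC 2 μg/mL: subtherapeutic.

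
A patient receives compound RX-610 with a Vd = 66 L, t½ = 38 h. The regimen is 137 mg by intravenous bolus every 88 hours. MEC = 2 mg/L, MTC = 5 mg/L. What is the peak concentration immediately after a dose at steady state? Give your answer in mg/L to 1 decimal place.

Over one 88-h interval, 88/38 ≈ 2.3158 half-lives elapse, leaving f ≈ 0.2009 of each dose.
Accumulation ratio R = 1/(1 − f) ≈ 1/0.7991 ≈ 1.2514.
Each bolus raises the concentration by D/Vd = 137/66 ≈ 2.076 mg/L.
Cmax,ss = C₀/(1 − f) ≈ 2.076/0.7991 ≈ 2.598 mg/L.
Peak 2.6 mg/L vs MTC 5 mg/L: below toxic threshold.

2.6 mg/L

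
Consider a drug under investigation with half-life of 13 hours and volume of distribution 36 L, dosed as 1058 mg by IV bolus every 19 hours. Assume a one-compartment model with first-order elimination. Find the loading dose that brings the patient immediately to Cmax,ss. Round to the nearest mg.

f = (1/2)^(19/13) ≈ 0.363106; accumulation ratio R = 1/(1−f) ≈ 1.57012.
Loading dose to hit Cmax,ss on first dose: D_load = D_maint·R ≈ 1058 × 1.57012 ≈ 1661.19 mg.

1661 mg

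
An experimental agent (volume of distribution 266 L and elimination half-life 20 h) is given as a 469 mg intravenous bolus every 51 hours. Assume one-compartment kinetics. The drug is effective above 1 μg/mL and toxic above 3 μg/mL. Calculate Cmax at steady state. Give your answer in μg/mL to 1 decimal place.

k = ln2/t½ = ln2/20 ≈ 0.034657 h⁻¹; fraction remaining f = e^(−kτ) = e^(−0.034657×51) ≈ 0.1708.
Accumulation ratio R = 1/(1 − f) ≈ 1/0.8292 ≈ 1.2060.
Each bolus raises the concentration by D/Vd = 469/266 ≈ 1.763 μg/mL.
Steady-state peak Cmax,ss = C₀·R ≈ 1.763 × 1.2060 ≈ 2.126 μg/mL.
Peak 2.1 μg/mL vs MTC 3 μg/mL: below toxic threshold.

2.1 μg/mL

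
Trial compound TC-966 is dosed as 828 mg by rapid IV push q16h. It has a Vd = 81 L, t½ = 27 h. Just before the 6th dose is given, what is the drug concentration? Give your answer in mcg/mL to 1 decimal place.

f = (1/2)^(τ/t½) = (1/2)^(16/27) ≈ 0.6632.
C₀ = D/Vd = 828/81 ≈ 10.222 mcg/mL.
Before the 6th dose, 5 doses have been given. Superposition: Cmin = C₀·(f + f² + … + f^5).
≈ 10.222 × (0.6632 + 0.4398 + 0.2917 + 0.1935 + 0.1283) ≈ 10.222 × 1.7165 ≈ 17.546 mcg/mL.

17.5 mcg/mL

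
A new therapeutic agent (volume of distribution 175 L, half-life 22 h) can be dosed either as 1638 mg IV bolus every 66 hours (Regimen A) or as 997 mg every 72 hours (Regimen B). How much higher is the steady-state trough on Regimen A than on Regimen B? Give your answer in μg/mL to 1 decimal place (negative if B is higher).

0.7 μg/mL

Regimen A: f = (1/2)^(66/22) ≈ 0.1250; Cmin,ss = (1638/175)·f/(1−f) ≈ 1.337 μg/mL.
Regimen B: f = (1/2)^(72/22) ≈ 0.1035; Cmin,ss = (997/175)·f/(1−f) ≈ 0.658 μg/mL.
Difference ≈ 1.337 − 0.658 ≈ 0.679 μg/mL.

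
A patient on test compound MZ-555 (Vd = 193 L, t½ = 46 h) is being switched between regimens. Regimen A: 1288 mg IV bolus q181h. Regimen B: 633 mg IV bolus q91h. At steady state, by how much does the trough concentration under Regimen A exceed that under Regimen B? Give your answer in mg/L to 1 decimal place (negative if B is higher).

-0.6 mg/L

Regimen A: f = (1/2)^(181/46) ≈ 0.0654; Cmin,ss = (1288/193)·f/(1−f) ≈ 0.467 mg/L.
Regimen B: f = (1/2)^(91/46) ≈ 0.2538; Cmin,ss = (633/193)·f/(1−f) ≈ 1.116 mg/L.
Difference ≈ 0.467 − 1.116 ≈ -0.649 mg/L.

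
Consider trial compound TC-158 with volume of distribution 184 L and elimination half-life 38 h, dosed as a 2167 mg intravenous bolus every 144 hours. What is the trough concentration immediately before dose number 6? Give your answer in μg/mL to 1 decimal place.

f = (1/2)^(τ/t½) = (1/2)^(144/38) ≈ 0.0723.
C₀ = D/Vd = 2167/184 ≈ 11.777 μg/mL.
Before the 6th dose, 5 doses have been given. Superposition: Cmin = C₀·(f + f² + … + f^5).
≈ 11.777 × (0.0723 + 0.0052 + 0.0004 + 0.0000 + 0.0000) ≈ 11.777 × 0.0779 ≈ 0.917 μg/mL.

0.9 μg/mL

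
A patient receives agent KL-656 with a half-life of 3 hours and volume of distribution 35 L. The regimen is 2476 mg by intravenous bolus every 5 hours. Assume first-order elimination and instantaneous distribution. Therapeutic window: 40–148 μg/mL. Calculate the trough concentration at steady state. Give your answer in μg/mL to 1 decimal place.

32.5 μg/mL

k = ln2/t½ = ln2/3 ≈ 0.231049 h⁻¹; fraction remaining f = e^(−kτ) = e^(−0.231049×5) ≈ 0.3150.
Accumulation ratio R = 1/(1 − f) ≈ 1/0.6850 ≈ 1.4599.
Single-dose peak C₀ = D/Vd = 2476/35 ≈ 70.743 μg/mL.
Steady-state peak Cmax,ss = C₀·R ≈ 70.743 × 1.4599 ≈ 103.278 μg/mL.
Steady-state trough Cmin,ss = Cmax,ss·f ≈ 103.278 × 0.3150 ≈ 32.533 μg/mL.
Trough 32.5 μg/mL vs MEC 40 μg/mL: subtherapeutic.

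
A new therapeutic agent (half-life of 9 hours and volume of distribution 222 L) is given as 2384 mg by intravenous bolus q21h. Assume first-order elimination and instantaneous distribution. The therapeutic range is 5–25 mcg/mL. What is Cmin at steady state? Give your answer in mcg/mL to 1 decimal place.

2.7 mcg/mL

k = ln2/t½ = ln2/9 ≈ 0.077016 h⁻¹; fraction remaining f = e^(−kτ) = e^(−0.077016×21) ≈ 0.1984.
Accumulation ratio R = 1/(1 − f) ≈ 1/0.8016 ≈ 1.2475.
Single-dose peak C₀ = D/Vd = 2384/222 ≈ 10.739 mcg/mL.
Steady-state peak Cmax,ss = C₀·R ≈ 10.739 × 1.2475 ≈ 13.397 mcg/mL.
Steady-state trough Cmin,ss = Cmax,ss·f ≈ 13.397 × 0.1984 ≈ 2.658 mcg/mL.
Trough 2.7 mcg/mL vs MEC 5 mcg/mL: subtherapeutic.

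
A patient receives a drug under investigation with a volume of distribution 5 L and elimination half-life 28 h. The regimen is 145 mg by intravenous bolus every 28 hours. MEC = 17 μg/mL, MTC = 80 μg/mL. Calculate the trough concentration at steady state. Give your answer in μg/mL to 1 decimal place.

τ = 28 h = 1 half-life, so f = (1/2)^1 = 0.5.
At steady state, R = 1/(1 − 0.5) = 2/1.
Single-dose peak C₀ = D/Vd = 145/5 = 29 μg/mL.
Steady-state peak Cmax,ss = C₀·R = 29 × 2/1 ≈ 58.000 μg/mL.
Steady-state trough Cmin,ss = Cmax,ss·f ≈ 58.000 × 0.5 ≈ 29.000 μg/mL.
Trough 29.0 μg/mL vs MEC 17 μg/mL: adequate.

29.0 μg/mL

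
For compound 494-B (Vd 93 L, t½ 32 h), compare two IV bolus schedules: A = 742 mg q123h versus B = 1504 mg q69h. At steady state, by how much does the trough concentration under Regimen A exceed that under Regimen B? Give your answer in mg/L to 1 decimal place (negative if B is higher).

-4.1 mg/L

Regimen A: f = (1/2)^(123/32) ≈ 0.0696; Cmin,ss = (742/93)·f/(1−f) ≈ 0.597 mg/L.
Regimen B: f = (1/2)^(69/32) ≈ 0.2243; Cmin,ss = (1504/93)·f/(1−f) ≈ 4.676 mg/L.
Difference ≈ 0.597 − 4.676 ≈ -4.079 mg/L.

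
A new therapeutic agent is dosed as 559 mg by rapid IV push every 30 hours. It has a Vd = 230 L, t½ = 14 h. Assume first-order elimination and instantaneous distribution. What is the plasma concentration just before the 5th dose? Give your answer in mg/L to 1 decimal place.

f = (1/2)^(τ/t½) = (1/2)^(30/14) ≈ 0.2264.
C₀ = D/Vd = 559/230 ≈ 2.430 mg/L.
Before the 5th dose, 4 doses have been given. Superposition: Cmin = C₀·(f + f² + … + f^4).
≈ 2.430 × (0.2264 + 0.0513 + 0.0116 + 0.0026) ≈ 2.430 × 0.2919 ≈ 0.709 mg/L.

0.7 mg/L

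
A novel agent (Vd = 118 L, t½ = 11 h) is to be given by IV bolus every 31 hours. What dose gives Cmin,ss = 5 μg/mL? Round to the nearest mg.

τ/t½ = 31/11 ≈ 2.8182, so f = (1/2)^(31/11) ≈ 0.141789.
Cmin,ss = (D/Vd)·f/(1−f), so D = Cmin,ss·Vd·(1−f)/f.
D = 5 × 118 × (1−f)/f ≈ 5 × 118 × 6.05273 ≈ 3571.11 mg.

3571 mg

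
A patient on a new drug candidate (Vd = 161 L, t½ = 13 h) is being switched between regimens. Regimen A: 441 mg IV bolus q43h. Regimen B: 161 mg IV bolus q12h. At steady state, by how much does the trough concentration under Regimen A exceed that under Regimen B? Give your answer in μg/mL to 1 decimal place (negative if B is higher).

Regimen A: f = (1/2)^(43/13) ≈ 0.1010; Cmin,ss = (441/161)·f/(1−f) ≈ 0.308 μg/mL.
Regimen B: f = (1/2)^(12/13) ≈ 0.5274; Cmin,ss = (161/161)·f/(1−f) ≈ 1.116 μg/mL.
Difference ≈ 0.308 − 1.116 ≈ -0.808 μg/mL.

-0.8 μg/mL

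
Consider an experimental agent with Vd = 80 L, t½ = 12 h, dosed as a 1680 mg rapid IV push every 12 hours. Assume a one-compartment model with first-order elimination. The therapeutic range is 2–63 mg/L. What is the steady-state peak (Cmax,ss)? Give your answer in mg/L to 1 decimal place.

42.0 mg/L

τ = 12 h = 1 half-life, so f = (1/2)^1 = 0.5.
Accumulation ratio R = 1/(1 − f) = 1/0.5 = 2/1.
Single-dose peak C₀ = D/Vd = 1680/80 = 21 mg/L.
Steady-state peak Cmax,ss = C₀·R = 21 × 2/1 ≈ 42.000 mg/L.
Peak 42.0 mg/L vs MTC 63 mg/L: below toxic threshold.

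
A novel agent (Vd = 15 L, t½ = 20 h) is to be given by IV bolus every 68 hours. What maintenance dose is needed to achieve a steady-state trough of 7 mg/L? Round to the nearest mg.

1003 mg

τ/t½ = 68/20 ≈ 3.4, so f = (1/2)^(68/20) ≈ 0.094732.
Cmin,ss = (D/Vd)·f/(1−f), so D = Cmin,ss·Vd·(1−f)/f.
D = 7 × 15 × (1−f)/f ≈ 7 × 15 × 9.55610 ≈ 1003.39 mg.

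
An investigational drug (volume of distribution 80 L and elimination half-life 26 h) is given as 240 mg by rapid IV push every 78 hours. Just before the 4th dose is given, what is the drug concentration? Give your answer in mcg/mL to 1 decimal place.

f = (1/2)^(τ/t½) = (1/2)^(78/26) ≈ 0.1250.
C₀ = D/Vd = 240/80 ≈ 3.000 mcg/mL.
Before the 4th dose, 3 doses have been given. Superposition: Cmin = C₀·(f + f² + … + f^3).
≈ 3.000 × (0.1250 + 0.0156 + 0.0020) ≈ 3.000 × 0.1426 ≈ 0.428 mcg/mL.

0.4 mcg/mL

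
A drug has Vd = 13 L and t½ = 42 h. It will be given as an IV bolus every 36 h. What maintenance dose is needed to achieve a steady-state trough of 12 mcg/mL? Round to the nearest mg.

127 mg

τ/t½ = 36/42 ≈ 0.85714, so f = (1/2)^(36/42) ≈ 0.552045.
Cmin,ss = (D/Vd)·f/(1−f), so D = Cmin,ss·Vd·(1−f)/f.
D = 12 × 13 × (1−f)/f ≈ 12 × 13 × 0.81145 ≈ 126.59 mg.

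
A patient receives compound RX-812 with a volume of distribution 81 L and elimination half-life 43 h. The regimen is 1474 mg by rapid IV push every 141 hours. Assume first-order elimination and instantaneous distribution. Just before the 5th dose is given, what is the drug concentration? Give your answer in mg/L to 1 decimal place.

2.1 mg/L

f = (1/2)^(τ/t½) = (1/2)^(141/43) ≈ 0.1030.
C₀ = D/Vd = 1474/81 ≈ 18.198 mg/L.
Before the 5th dose, 4 doses have been given. Superposition: Cmin = C₀·(f + f² + … + f^4).
≈ 18.198 × (0.1030 + 0.0106 + 0.0011 + 0.0001) ≈ 18.198 × 0.1148 ≈ 2.089 mg/L.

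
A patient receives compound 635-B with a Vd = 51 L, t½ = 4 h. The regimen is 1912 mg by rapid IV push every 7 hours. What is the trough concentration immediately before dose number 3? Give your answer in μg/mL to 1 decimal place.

14.5 μg/mL

f = (1/2)^(τ/t½) = (1/2)^(7/4) ≈ 0.2973.
C₀ = D/Vd = 1912/51 ≈ 37.490 μg/mL.
Before the 3rd dose, 2 doses have been given. Superposition: Cmin = C₀·(f + f²).
≈ 37.490 × (0.2973 + 0.0884) ≈ 37.490 × 0.3857 ≈ 14.460 μg/mL.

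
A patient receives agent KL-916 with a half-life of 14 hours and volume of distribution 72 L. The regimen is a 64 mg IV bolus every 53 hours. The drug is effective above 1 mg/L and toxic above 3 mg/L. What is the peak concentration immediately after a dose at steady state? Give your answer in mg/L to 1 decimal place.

τ/t½ = 53/14 ≈ 3.7857, so fraction remaining f = (1/2)^(53/14) ≈ 0.0725.
Accumulation ratio R = 1/(1 − f) ≈ 1/0.9275 ≈ 1.0782.
Single-dose peak C₀ = D/Vd = 64/72 ≈ 0.889 mg/L.
Steady-state peak Cmax,ss = C₀·R ≈ 0.889 × 1.0782 ≈ 0.959 mg/L.
Peak 1.0 mg/L vs MTC 3 mg/L: below toxic threshold.

1.0 mg/L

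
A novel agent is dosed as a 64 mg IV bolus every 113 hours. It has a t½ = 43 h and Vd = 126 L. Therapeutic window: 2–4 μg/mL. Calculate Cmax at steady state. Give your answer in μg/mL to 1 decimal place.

k = ln2/t½ = ln2/43 ≈ 0.016120 h⁻¹; fraction remaining f = e^(−kτ) = e^(−0.016120×113) ≈ 0.1618.
At steady state, accumulation factor R = 1/(1 − e^(−kτ)) ≈ 1.1930.
Each bolus raises the concentration by D/Vd = 64/126 ≈ 0.508 μg/mL.
Cmax,ss = C₀/(1 − f) ≈ 0.508/0.8382 ≈ 0.606 μg/mL.
Peak 0.6 μg/mL vs MTC 4 μg/mL: below toxic threshold.

0.6 μg/mL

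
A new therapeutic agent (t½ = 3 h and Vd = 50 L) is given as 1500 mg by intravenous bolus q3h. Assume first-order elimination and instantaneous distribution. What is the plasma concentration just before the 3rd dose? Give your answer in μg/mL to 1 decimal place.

22.5 μg/mL

f = (1/2)^(τ/t½) = (1/2)^(3/3) ≈ 0.5000.
C₀ = D/Vd = 1500/50 ≈ 30.000 μg/mL.
Before the 3rd dose, 2 doses have been given. Superposition: Cmin = C₀·(f + f²).
≈ 30.000 × (0.5000 + 0.2500) ≈ 30.000 × 0.7500 ≈ 22.500 μg/mL.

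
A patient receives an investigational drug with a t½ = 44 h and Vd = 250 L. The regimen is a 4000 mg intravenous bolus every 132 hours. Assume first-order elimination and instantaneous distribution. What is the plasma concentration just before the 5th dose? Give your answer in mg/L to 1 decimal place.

2.3 mg/L

f = (1/2)^(τ/t½) = (1/2)^(132/44) ≈ 0.1250.
C₀ = D/Vd = 4000/250 ≈ 16.000 mg/L.
Before the 5th dose, 4 doses have been given. Superposition: Cmin = C₀·(f + f² + … + f^4).
≈ 16.000 × (0.1250 + 0.0156 + 0.0020 + 0.0002) ≈ 16.000 × 0.1428 ≈ 2.285 mg/L.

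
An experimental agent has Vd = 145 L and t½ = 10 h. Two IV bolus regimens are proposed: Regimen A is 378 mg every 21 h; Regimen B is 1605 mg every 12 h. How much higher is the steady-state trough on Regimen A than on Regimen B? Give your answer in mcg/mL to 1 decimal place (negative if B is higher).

Regimen A: f = (1/2)^(21/10) ≈ 0.2333; Cmin,ss = (378/145)·f/(1−f) ≈ 0.793 mcg/mL.
Regimen B: f = (1/2)^(12/10) ≈ 0.4353; Cmin,ss = (1605/145)·f/(1−f) ≈ 8.533 mcg/mL.
Difference ≈ 0.793 − 8.533 ≈ -7.740 mcg/mL.

-7.7 mcg/mL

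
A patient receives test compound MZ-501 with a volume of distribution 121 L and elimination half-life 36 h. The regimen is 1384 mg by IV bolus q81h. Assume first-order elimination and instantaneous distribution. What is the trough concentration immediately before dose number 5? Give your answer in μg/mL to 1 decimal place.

f = (1/2)^(τ/t½) = (1/2)^(81/36) ≈ 0.2102.
C₀ = D/Vd = 1384/121 ≈ 11.438 μg/mL.
Before the 5th dose, 4 doses have been given. Superposition: Cmin = C₀·(f + f² + … + f^4).
≈ 11.438 × (0.2102 + 0.0442 + 0.0093 + 0.0020) ≈ 11.438 × 0.2657 ≈ 3.039 μg/mL.

3.0 μg/mL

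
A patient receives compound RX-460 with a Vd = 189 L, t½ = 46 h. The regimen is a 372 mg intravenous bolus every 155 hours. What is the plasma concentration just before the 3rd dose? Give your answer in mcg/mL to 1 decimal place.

0.2 mcg/mL

f = (1/2)^(τ/t½) = (1/2)^(155/46) ≈ 0.0968.
C₀ = D/Vd = 372/189 ≈ 1.968 mcg/mL.
Before the 3rd dose, 2 doses have been given. Superposition: Cmin = C₀·(f + f²).
≈ 1.968 × (0.0968 + 0.0094) ≈ 1.968 × 0.1062 ≈ 0.209 mcg/mL.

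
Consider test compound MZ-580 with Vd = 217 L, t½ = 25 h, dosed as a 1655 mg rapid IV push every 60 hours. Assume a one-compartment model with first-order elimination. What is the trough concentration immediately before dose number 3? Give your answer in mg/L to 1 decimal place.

f = (1/2)^(τ/t½) = (1/2)^(60/25) ≈ 0.1895.
C₀ = D/Vd = 1655/217 ≈ 7.627 mg/L.
Before the 3rd dose, 2 doses have been given. Superposition: Cmin = C₀·(f + f²).
≈ 7.627 × (0.1895 + 0.0359) ≈ 7.627 × 0.2254 ≈ 1.719 mg/L.

1.7 mg/L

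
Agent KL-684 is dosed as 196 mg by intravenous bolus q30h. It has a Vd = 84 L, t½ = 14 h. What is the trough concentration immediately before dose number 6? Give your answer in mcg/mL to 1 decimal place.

f = (1/2)^(τ/t½) = (1/2)^(30/14) ≈ 0.2264.
C₀ = D/Vd = 196/84 ≈ 2.333 mcg/mL.
Before the 6th dose, 5 doses have been given. Superposition: Cmin = C₀·(f + f² + … + f^5).
≈ 2.333 × (0.2264 + 0.0513 + 0.0116 + 0.0026 + 0.0006) ≈ 2.333 × 0.2925 ≈ 0.682 mcg/mL.

0.7 mcg/mL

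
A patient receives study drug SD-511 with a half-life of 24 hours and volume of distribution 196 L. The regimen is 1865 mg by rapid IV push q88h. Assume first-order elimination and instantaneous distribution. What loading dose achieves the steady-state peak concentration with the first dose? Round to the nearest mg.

f = (1/2)^(88/24) ≈ 0.078745; accumulation ratio R = 1/(1−f) ≈ 1.08548.
Loading dose to hit Cmax,ss on first dose: D_load = D_maint·R ≈ 1865 × 1.08548 ≈ 2024.42 mg.

2024 mg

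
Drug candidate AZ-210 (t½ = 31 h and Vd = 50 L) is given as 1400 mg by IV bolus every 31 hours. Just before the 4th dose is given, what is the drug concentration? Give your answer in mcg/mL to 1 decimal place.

f = (1/2)^(τ/t½) = (1/2)^(31/31) ≈ 0.5000.
C₀ = D/Vd = 1400/50 ≈ 28.000 mcg/mL.
Before the 4th dose, 3 doses have been given. Superposition: Cmin = C₀·(f + f² + … + f^3).
≈ 28.000 × (0.5000 + 0.2500 + 0.1250) ≈ 28.000 × 0.8750 ≈ 24.500 mcg/mL.

24.5 mcg/mL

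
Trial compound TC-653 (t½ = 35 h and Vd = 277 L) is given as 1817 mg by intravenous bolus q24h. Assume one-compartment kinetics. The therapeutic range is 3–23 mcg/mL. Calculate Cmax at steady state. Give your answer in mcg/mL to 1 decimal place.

k = ln2/t½ = ln2/35 ≈ 0.019804 h⁻¹; fraction remaining f = e^(−kτ) = e^(−0.019804×24) ≈ 0.6217.
Accumulation ratio R = 1/(1 − f) ≈ 1/0.3783 ≈ 2.6434.
Single-dose peak C₀ = D/Vd = 1817/277 ≈ 6.560 mcg/mL.
Steady-state peak Cmax,ss = C₀·R ≈ 6.560 × 2.6434 ≈ 17.341 mcg/mL.
Peak 17.3 mcg/mL vs MTC 23 mcg/mL: below toxic threshold.

17.3 mcg/mL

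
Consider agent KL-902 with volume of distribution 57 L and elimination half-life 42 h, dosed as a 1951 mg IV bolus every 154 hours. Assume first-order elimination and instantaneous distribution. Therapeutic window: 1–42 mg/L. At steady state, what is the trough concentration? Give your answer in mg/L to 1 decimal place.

2.9 mg/L

Over one 154-h interval, 154/42 ≈ 3.6667 half-lives elapse, leaving f ≈ 0.0787 of each dose.
Accumulation ratio R = 1/(1 − f) ≈ 1/0.9213 ≈ 1.0854.
Each bolus raises the concentration by D/Vd = 1951/57 ≈ 34.228 mg/L.
Cmax,ss = C₀/(1 − f) ≈ 34.228/0.9213 ≈ 37.152 mg/L.
Steady-state trough Cmin,ss = Cmax,ss·f ≈ 37.152 × 0.0787 ≈ 2.924 mg/L.
Trough 2.9 mg/L vs MEC 1 mg/L: adequate.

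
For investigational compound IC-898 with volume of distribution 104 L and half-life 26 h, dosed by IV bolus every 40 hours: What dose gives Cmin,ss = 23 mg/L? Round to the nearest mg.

4556 mg

τ/t½ = 40/26 ≈ 1.5385, so f = (1/2)^(40/26) ≈ 0.344252.
Cmin,ss = (D/Vd)·f/(1−f), so D = Cmin,ss·Vd·(1−f)/f.
D = 23 × 104 × (1−f)/f ≈ 23 × 104 × 1.90485 ≈ 4556.40 mg.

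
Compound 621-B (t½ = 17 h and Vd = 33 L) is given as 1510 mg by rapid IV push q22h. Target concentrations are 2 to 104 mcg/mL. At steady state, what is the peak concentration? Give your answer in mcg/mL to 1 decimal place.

Over one 22-h interval, 22/17 ≈ 1.2941 half-lives elapse, leaving f ≈ 0.4078 of each dose.
At steady state, accumulation factor R = 1/(1 − e^(−kτ)) ≈ 1.6886.
Single-dose peak C₀ = D/Vd = 1510/33 ≈ 45.758 mcg/mL.
Steady-state peak Cmax,ss = C₀·R ≈ 45.758 × 1.6886 ≈ 77.267 mcg/mL.
Peak 77.3 mcg/mL vs MTC 104 mcg/mL: below toxic threshold.

77.3 mcg/mL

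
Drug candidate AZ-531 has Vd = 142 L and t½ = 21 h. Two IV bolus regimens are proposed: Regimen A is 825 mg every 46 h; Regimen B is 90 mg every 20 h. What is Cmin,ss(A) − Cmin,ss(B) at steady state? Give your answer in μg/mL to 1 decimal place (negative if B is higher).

1.0 μg/mL

Regimen A: f = (1/2)^(46/21) ≈ 0.2191; Cmin,ss = (825/142)·f/(1−f) ≈ 1.630 μg/mL.
Regimen B: f = (1/2)^(20/21) ≈ 0.5168; Cmin,ss = (90/142)·f/(1−f) ≈ 0.678 μg/mL.
Difference ≈ 1.630 − 0.678 ≈ 0.952 μg/mL.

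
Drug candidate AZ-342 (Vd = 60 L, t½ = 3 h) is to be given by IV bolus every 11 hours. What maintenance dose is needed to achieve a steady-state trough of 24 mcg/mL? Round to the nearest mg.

16847 mg

τ/t½ = 11/3 ≈ 3.6667, so f = (1/2)^(11/3) ≈ 0.078745.
Cmin,ss = (D/Vd)·f/(1−f), so D = Cmin,ss·Vd·(1−f)/f.
D = 24 × 60 × (1−f)/f ≈ 24 × 60 × 11.69922 ≈ 16846.88 mg.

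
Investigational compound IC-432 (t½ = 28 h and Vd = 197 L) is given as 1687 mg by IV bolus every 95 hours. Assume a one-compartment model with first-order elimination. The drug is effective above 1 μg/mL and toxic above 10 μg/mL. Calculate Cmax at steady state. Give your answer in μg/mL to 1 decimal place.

9.5 μg/mL

k = ln2/t½ = ln2/28 ≈ 0.024755 h⁻¹; fraction remaining f = e^(−kτ) = e^(−0.024755×95) ≈ 0.0952.
At steady state, accumulation factor R = 1/(1 − e^(−kτ)) ≈ 1.1052.
Single-dose peak C₀ = D/Vd = 1687/197 ≈ 8.563 μg/mL.
Steady-state peak Cmax,ss = C₀·R ≈ 8.563 × 1.1052 ≈ 9.464 μg/mL.
Peak 9.5 μg/mL vs MTC 10 μg/mL: below toxic threshold.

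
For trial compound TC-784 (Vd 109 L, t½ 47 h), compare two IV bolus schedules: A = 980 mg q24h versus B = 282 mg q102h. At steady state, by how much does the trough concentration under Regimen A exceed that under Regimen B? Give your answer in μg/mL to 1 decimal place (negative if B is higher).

Regimen A: f = (1/2)^(24/47) ≈ 0.7019; Cmin,ss = (980/109)·f/(1−f) ≈ 21.170 μg/mL.
Regimen B: f = (1/2)^(102/47) ≈ 0.2222; Cmin,ss = (282/109)·f/(1−f) ≈ 0.739 μg/mL.
Difference ≈ 21.170 − 0.739 ≈ 20.431 μg/mL.

20.4 μg/mL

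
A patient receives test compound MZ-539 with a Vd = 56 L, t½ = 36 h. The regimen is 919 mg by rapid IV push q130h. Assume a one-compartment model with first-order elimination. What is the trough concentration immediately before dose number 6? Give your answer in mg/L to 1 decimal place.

f = (1/2)^(τ/t½) = (1/2)^(130/36) ≈ 0.0818.
C₀ = D/Vd = 919/56 ≈ 16.411 mg/L.
Before the 6th dose, 5 doses have been given. Superposition: Cmin = C₀·(f + f² + … + f^5).
≈ 16.411 × (0.0818 + 0.0067 + 0.0005 + 0.0000 + 0.0000) ≈ 16.411 × 0.0890 ≈ 1.461 mg/L.

1.5 mg/L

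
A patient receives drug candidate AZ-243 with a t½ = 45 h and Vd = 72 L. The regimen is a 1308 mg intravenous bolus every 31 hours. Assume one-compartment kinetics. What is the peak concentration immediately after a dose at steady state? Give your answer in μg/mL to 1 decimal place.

47.8 μg/mL

τ/t½ = 31/45 ≈ 0.68889, so fraction remaining f = (1/2)^(31/45) ≈ 0.6203.
At steady state, accumulation factor R = 1/(1 − e^(−kτ)) ≈ 2.6337.
Each bolus raises the concentration by D/Vd = 1308/72 ≈ 18.167 μg/mL.
Steady-state peak Cmax,ss = C₀·R ≈ 18.167 × 2.6337 ≈ 47.846 μg/mL.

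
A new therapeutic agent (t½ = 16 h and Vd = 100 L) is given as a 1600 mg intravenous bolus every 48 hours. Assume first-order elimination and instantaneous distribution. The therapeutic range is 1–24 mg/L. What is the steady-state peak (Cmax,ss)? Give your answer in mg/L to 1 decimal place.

τ = 48 h = 3 half-lives, so f = (1/2)^3 = 0.125.
Accumulation ratio R = 1/(1 − f) = 1/0.875 = 8/7.
Single-dose peak C₀ = D/Vd = 1600/100 = 16 mg/L.
Steady-state peak Cmax,ss = C₀·R = 16 × 8/7 ≈ 18.286 mg/L.
Peak 18.3 mg/L vs MTC 24 mg/L: below toxic threshold.

18.3 mg/L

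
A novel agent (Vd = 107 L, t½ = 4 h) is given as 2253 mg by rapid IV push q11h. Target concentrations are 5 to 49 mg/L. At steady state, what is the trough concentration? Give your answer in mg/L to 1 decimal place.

3.7 mg/L

k = ln2/t½ = ln2/4 ≈ 0.173287 h⁻¹; fraction remaining f = e^(−kτ) = e^(−0.173287×11) ≈ 0.1487.
Single-dose peak C₀ = D/Vd = 2253/107 ≈ 21.056 mg/L.
Steady-state trough Cmin,ss = C₀·f/(1−f) ≈ 21.056 × 0.1487/0.8513 ≈ 3.678 mg/L.
Trough 3.7 mg/L vs MEC 5 mg/L: subtherapeutic.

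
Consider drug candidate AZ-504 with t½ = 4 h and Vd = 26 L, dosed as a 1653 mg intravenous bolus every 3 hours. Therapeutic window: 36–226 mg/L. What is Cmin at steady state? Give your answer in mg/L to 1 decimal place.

93.2 mg/L

Over one 3-h interval, 3/4 ≈ 0.75 half-lives elapse, leaving f ≈ 0.5946 of each dose.
Accumulation ratio R = 1/(1 − f) ≈ 1/0.4054 ≈ 2.4667.
Single-dose peak C₀ = D/Vd = 1653/26 ≈ 63.577 mg/L.
Steady-state peak Cmax,ss = C₀·R ≈ 63.577 × 2.4667 ≈ 156.825 mg/L.
Steady-state trough Cmin,ss = Cmax,ss·f ≈ 156.825 × 0.5946 ≈ 93.248 mg/L.
Trough 93.2 mg/L vs MEC 36 mg/L: adequate.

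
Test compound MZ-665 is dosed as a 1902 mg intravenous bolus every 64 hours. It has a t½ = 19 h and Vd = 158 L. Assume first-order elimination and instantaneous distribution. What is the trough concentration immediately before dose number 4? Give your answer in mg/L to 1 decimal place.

1.3 mg/L

f = (1/2)^(τ/t½) = (1/2)^(64/19) ≈ 0.0968.
C₀ = D/Vd = 1902/158 ≈ 12.038 mg/L.
Before the 4th dose, 3 doses have been given. Superposition: Cmin = C₀·(f + f² + … + f^3).
≈ 12.038 × (0.0968 + 0.0094 + 0.0009) ≈ 12.038 × 0.1071 ≈ 1.289 mg/L.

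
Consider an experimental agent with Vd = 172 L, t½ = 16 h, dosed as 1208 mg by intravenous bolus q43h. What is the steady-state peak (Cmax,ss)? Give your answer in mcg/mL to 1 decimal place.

8.3 mcg/mL

Over one 43-h interval, 43/16 ≈ 2.6875 half-lives elapse, leaving f ≈ 0.1552 of each dose.
Accumulation ratio R = 1/(1 − f) ≈ 1/0.8448 ≈ 1.1837.
Each bolus raises the concentration by D/Vd = 1208/172 ≈ 7.023 mcg/mL.
Steady-state peak Cmax,ss = C₀·R ≈ 7.023 × 1.1837 ≈ 8.313 mcg/mL.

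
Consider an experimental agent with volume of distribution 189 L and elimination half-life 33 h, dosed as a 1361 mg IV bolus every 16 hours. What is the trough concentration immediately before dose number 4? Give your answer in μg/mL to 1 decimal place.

11.5 μg/mL

f = (1/2)^(τ/t½) = (1/2)^(16/33) ≈ 0.7146.
C₀ = D/Vd = 1361/189 ≈ 7.201 μg/mL.
Before the 4th dose, 3 doses have been given. Superposition: Cmin = C₀·(f + f² + … + f^3).
≈ 7.201 × (0.7146 + 0.5107 + 0.3649) ≈ 7.201 × 1.5902 ≈ 11.451 μg/mL.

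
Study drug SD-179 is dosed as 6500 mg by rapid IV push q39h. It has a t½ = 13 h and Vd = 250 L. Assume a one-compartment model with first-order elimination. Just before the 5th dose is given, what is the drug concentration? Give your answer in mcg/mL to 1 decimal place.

3.7 mcg/mL

f = (1/2)^(τ/t½) = (1/2)^(39/13) ≈ 0.1250.
C₀ = D/Vd = 6500/250 ≈ 26.000 mcg/mL.
Before the 5th dose, 4 doses have been given. Superposition: Cmin = C₀·(f + f² + … + f^4).
≈ 26.000 × (0.1250 + 0.0156 + 0.0020 + 0.0002) ≈ 26.000 × 0.1428 ≈ 3.713 mcg/mL.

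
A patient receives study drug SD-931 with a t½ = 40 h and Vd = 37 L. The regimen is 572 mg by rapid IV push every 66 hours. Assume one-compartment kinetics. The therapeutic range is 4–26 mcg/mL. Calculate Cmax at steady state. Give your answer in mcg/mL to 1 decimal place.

22.7 mcg/mL

Over one 66-h interval, 66/40 ≈ 1.65 half-lives elapse, leaving f ≈ 0.3186 of each dose.
Accumulation ratio R = 1/(1 − f) ≈ 1/0.6814 ≈ 1.4676.
Each bolus raises the concentration by D/Vd = 572/37 ≈ 15.459 mcg/mL.
Steady-state peak Cmax,ss = C₀·R ≈ 15.459 × 1.4676 ≈ 22.688 mcg/mL.
Peak 22.7 mcg/mL vs MTC 26 mcg/mL: below toxic threshold.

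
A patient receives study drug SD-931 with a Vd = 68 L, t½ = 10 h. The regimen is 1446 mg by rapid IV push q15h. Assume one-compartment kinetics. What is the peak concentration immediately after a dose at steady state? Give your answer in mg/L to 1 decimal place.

32.9 mg/L

Over one 15-h interval, 15/10 ≈ 1.5 half-lives elapse, leaving f ≈ 0.3536 of each dose.
At steady state, accumulation factor R = 1/(1 − e^(−kτ)) ≈ 1.5470.
Each bolus raises the concentration by D/Vd = 1446/68 ≈ 21.265 mg/L.
Steady-state peak Cmax,ss = C₀·R ≈ 21.265 × 1.5470 ≈ 32.897 mg/L.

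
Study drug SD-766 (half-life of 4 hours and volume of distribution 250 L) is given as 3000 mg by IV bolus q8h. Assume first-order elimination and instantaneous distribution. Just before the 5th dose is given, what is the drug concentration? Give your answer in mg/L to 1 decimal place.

4.0 mg/L

f = (1/2)^(τ/t½) = (1/2)^(8/4) ≈ 0.2500.
C₀ = D/Vd = 3000/250 ≈ 12.000 mg/L.
Before the 5th dose, 4 doses have been given. Superposition: Cmin = C₀·(f + f² + … + f^4).
≈ 12.000 × (0.2500 + 0.0625 + 0.0156 + 0.0039) ≈ 12.000 × 0.3320 ≈ 3.984 mg/L.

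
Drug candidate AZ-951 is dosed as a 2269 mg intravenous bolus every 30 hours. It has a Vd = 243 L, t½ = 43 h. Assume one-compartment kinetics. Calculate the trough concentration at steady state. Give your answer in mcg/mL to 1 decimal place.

15.0 mcg/mL

τ/t½ = 30/43 ≈ 0.69767, so fraction remaining f = (1/2)^(30/43) ≈ 0.6166.
Single-dose peak C₀ = D/Vd = 2269/243 ≈ 9.337 mcg/mL.
Steady-state trough Cmin,ss = C₀·f/(1−f) ≈ 9.337 × 0.6166/0.3834 ≈ 15.016 mcg/mL.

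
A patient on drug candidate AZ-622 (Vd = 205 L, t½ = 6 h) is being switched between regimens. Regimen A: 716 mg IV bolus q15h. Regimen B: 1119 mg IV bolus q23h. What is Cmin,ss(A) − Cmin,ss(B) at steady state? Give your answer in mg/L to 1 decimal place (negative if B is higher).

0.3 mg/L

Regimen A: f = (1/2)^(15/6) ≈ 0.1768; Cmin,ss = (716/205)·f/(1−f) ≈ 0.750 mg/L.
Regimen B: f = (1/2)^(23/6) ≈ 0.0702; Cmin,ss = (1119/205)·f/(1−f) ≈ 0.412 mg/L.
Difference ≈ 0.750 − 0.412 ≈ 0.338 mg/L.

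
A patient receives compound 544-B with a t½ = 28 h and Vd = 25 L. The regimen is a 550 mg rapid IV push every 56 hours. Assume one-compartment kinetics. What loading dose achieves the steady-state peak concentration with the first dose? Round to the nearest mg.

733 mg

f = (1/2)^(56/28) ≈ 0.250000; accumulation ratio R = 1/(1−f) ≈ 1.33333.
Loading dose to hit Cmax,ss on first dose: D_load = D_maint·R ≈ 550 × 1.33333 ≈ 733.33 mg.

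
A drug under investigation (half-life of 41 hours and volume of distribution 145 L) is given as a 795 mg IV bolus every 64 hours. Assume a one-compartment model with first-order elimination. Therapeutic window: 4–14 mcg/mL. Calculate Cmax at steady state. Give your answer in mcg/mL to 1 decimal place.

Over one 64-h interval, 64/41 ≈ 1.561 half-lives elapse, leaving f ≈ 0.3389 of each dose.
Accumulation ratio R = 1/(1 − f) ≈ 1/0.6611 ≈ 1.5126.
Single-dose peak C₀ = D/Vd = 795/145 ≈ 5.483 mcg/mL.
Cmax,ss = C₀/(1 − f) ≈ 5.483/0.6611 ≈ 8.294 mcg/mL.
Peak 8.3 mcg/mL vs MTC 14 mcg/mL: below toxic threshold.

8.3 mcg/mL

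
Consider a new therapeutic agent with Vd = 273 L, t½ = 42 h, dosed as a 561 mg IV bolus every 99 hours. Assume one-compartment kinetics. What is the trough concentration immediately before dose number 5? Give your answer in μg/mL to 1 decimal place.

0.5 μg/mL

f = (1/2)^(τ/t½) = (1/2)^(99/42) ≈ 0.1952.
C₀ = D/Vd = 561/273 ≈ 2.055 μg/mL.
Before the 5th dose, 4 doses have been given. Superposition: Cmin = C₀·(f + f² + … + f^4).
≈ 2.055 × (0.1952 + 0.0381 + 0.0074 + 0.0015) ≈ 2.055 × 0.2422 ≈ 0.498 μg/mL.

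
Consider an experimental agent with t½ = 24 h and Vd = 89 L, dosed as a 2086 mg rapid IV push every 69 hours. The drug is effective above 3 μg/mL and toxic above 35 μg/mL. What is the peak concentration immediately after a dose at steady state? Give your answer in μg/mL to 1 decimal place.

27.1 μg/mL

Over one 69-h interval, 69/24 ≈ 2.875 half-lives elapse, leaving f ≈ 0.1363 of each dose.
Accumulation ratio R = 1/(1 − f) ≈ 1/0.8637 ≈ 1.1578.
Each bolus raises the concentration by D/Vd = 2086/89 ≈ 23.438 μg/mL.
Cmax,ss = C₀/(1 − f) ≈ 23.438/0.8637 ≈ 27.137 μg/mL.
Peak 27.1 μg/mL vs MTC 35 μg/mL: below toxic threshold.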